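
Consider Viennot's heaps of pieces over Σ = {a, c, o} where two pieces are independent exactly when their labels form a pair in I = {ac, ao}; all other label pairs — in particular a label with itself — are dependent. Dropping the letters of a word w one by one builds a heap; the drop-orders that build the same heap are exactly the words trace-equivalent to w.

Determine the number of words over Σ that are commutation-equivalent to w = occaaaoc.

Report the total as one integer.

drop 0:o onto floor
drop 1:c onto {0:o}
drop 2:c onto {1:c}
drop 3:a onto floor
drop 4:a onto {3:a}
drop 5:a onto {4:a}
drop 6:o onto {2:c}
drop 7:c onto {6:o}
ground layer = {0:o, 3:a}
drop-orders for the pieces not yet dropped (sum over which currently-grounded one goes next):
  1 to go: {5} 1  {7} 1
  2 to go: {4,5} 1  {5,7} 2  {6,7} 1
  3 to go: {2,6,7} 1  {3,4,5} 1  {4,5,7} 3  {5,6,7} 3
  4 to go: {1,2,6,7} 1  {2,5,6,7} 4  {3,4,5,7} 4  {4,5,6,7} 6
  5 to go: {0,1,2,6,7} 1  {1,2,5,6,7} 5  {2,4,5,6,7} 10  {3,4,5,6,7} 10
  6 to go: {0,1,2,5,6,7} 6  {1,2,4,5,6,7} 15  {2,3,4,5,6,7} 20
  if 0:o drops first: 35 orders
  if 3:a drops first: 21 orders
heap linearizations: 56

56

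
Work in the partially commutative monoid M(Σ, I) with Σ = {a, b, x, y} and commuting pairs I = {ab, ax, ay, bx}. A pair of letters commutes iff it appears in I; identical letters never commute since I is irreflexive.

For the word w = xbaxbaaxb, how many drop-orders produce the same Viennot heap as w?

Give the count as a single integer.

#0=x has no predecessor
#1=b has no predecessor
#2=a has no predecessor
#3=x depends on [0:x]
#4=b depends on [1:b]
#5=a depends on [2:a]
#6=a depends on [5:a]
#7=x depends on [3:x]
#8=b depends on [4:b]
sources: [0:x, 1:b, 2:a]
N(rest) = Σ N(rest − s) over sources s of rest; N(one piece) = 1:
  size 1 → [6]=1  [7]=1  [8]=1
  size 2 → [3,7]=1  [4,8]=1  [5,6]=1  [6,7]=2  [6,8]=2  [7,8]=2
  size 3 → [0,3,7]=1  [1,4,8]=1  [2,5,6]=1  [3,6,7]=3  [3,7,8]=3  [4,6,8]=3  [4,7,8]=3  [5,6,7]=3  [5,6,8]=3  [6,7,8]=6
  size 4 → [0,3,6,7]=4  [0,3,7,8]=4  [1,4,6,8]=4  [1,4,7,8]=4  [2,5,6,7]=4  [2,5,6,8]=4  [3,4,7,8]=6  [3,5,6,7]=6  [3,6,7,8]=12  [4,5,6,8]=6  [4,6,7,8]=12  [5,6,7,8]=12
  size 5 → [0,3,4,7,8]=10  [0,3,5,6,7]=10  [0,3,6,7,8]=20  [1,3,4,7,8]=10  [1,4,5,6,8]=10  [1,4,6,7,8]=20  [2,3,5,6,7]=10  [2,4,5,6,8]=10  [2,5,6,7,8]=20  [3,4,6,7,8]=30  [3,5,6,7,8]=30  [4,5,6,7,8]=30
  size 6 → [0,1,3,4,7,8]=20  [0,2,3,5,6,7]=20  [0,3,4,6,7,8]=60  [0,3,5,6,7,8]=60  [1,2,4,5,6,8]=20  [1,3,4,6,7,8]=60  [1,4,5,6,7,8]=60  [2,3,5,6,7,8]=60  [2,4,5,6,7,8]=60  [3,4,5,6,7,8]=90
  size 7 → [0,1,3,4,6,7,8]=140  [0,2,3,5,6,7,8]=140  [0,3,4,5,6,7,8]=210  [1,2,4,5,6,7,8]=140  [1,3,4,5,6,7,8]=210  [2,3,4,5,6,7,8]=210
  first=0(x) contributes 560
  first=1(b) contributes 560
  first=2(a) contributes 560
|[w]| = 1680

1680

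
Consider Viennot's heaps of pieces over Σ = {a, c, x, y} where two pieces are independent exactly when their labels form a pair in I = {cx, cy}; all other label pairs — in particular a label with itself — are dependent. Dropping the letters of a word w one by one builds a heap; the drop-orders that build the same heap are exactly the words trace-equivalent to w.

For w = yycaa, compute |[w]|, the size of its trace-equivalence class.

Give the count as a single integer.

3

drop 0:y onto floor
drop 1:y onto {0:y}
drop 2:c onto floor
drop 3:a onto {1:y, 2:c}
drop 4:a onto {3:a}
ground layer = {0:y, 2:c}
drop-orders for the pieces not yet dropped (sum over which currently-grounded one goes next):
  1 to go: {4} 1
  2 to go: {3,4} 1
  3 to go: {1,3,4} 1  {2,3,4} 1
  if 0:y drops first: 2 orders
  if 2:c drops first: 1 orders
heap linearizations: 3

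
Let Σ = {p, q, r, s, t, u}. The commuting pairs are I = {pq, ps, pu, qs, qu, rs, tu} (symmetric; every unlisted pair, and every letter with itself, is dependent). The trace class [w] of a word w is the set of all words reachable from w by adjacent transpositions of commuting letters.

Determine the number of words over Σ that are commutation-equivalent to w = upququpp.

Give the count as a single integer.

560

piece 0:u — minimal
piece 1:p — minimal
piece 2:q — minimal
piece 3:u rests on {0:u}
piece 4:q rests on {2:q}
piece 5:u rests on {3:u}
piece 6:p rests on {1:p}
piece 7:p rests on {6:p}
minimal pieces: {0:u, 1:p, 2:q}
ways to finish when only these pieces remain (= sum over removing one remaining piece with nothing left below it):
  1 left: {4}→1  {5}→1  {7}→1
  2 left: {2,4}→1  {3,5}→1  {4,5}→2  {4,7}→2  {5,7}→2  {6,7}→1
  3 left: {0,3,5}→1  {1,6,7}→1  {2,4,5}→3  {2,4,7}→3  {3,4,5}→3  {3,5,7}→3  {4,5,7}→6  {4,6,7}→3  {5,6,7}→3
  4 left: {0,3,4,5}→4  {0,3,5,7}→4  {1,4,6,7}→4  {1,5,6,7}→4  {2,3,4,5}→6  {2,4,5,7}→12  {2,4,6,7}→6  {3,4,5,7}→12  {3,5,6,7}→6  {4,5,6,7}→12
  5 left: {0,2,3,4,5}→10  {0,3,4,5,7}→20  {0,3,5,6,7}→10  {1,2,4,6,7}→10  {1,3,5,6,7}→10  {1,4,5,6,7}→20  {2,3,4,5,7}→30  {2,4,5,6,7}→30  {3,4,5,6,7}→30
  6 left: {0,1,3,5,6,7}→20  {0,2,3,4,5,7}→60  {0,3,4,5,6,7}→60  {1,2,4,5,6,7}→60  {1,3,4,5,6,7}→60  {2,3,4,5,6,7}→90
  placing 0:u first → 210 extensions
  placing 1:p first → 210 extensions
  placing 2:q first → 140 extensions
total linear extensions = 560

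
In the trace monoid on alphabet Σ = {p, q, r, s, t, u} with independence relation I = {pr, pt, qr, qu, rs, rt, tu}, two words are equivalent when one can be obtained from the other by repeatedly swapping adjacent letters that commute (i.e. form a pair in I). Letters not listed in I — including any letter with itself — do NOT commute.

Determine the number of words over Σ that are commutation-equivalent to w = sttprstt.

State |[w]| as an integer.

24

piece 0:s — minimal
piece 1:t rests on {0:s}
piece 2:t rests on {1:t}
piece 3:p rests on {0:s}
piece 4:r — minimal
piece 5:s rests on {2:t, 3:p}
piece 6:t rests on {5:s}
piece 7:t rests on {6:t}
minimal pieces: {0:s, 4:r}
ways to finish when only these pieces remain (= sum over removing one remaining piece with nothing left below it):
  1 left: {4}→1  {7}→1
  2 left: {4,7}→2  {6,7}→1
  3 left: {4,6,7}→3  {5,6,7}→1
  4 left: {2,5,6,7}→1  {3,5,6,7}→1  {4,5,6,7}→4
  5 left: {1,2,5,6,7}→1  {2,3,5,6,7}→2  {2,4,5,6,7}→5  {3,4,5,6,7}→5
  6 left: {1,2,3,5,6,7}→3  {1,2,4,5,6,7}→6  {2,3,4,5,6,7}→12
  placing 0:s first → 21 extensions
  placing 4:r first → 3 extensions
total linear extensions = 24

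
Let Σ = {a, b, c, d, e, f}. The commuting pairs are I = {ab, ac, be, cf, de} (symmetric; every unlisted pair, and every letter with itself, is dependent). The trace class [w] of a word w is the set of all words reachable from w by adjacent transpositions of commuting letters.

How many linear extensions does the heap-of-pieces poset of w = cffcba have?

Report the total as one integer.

0(c) covers ∅
1(f) covers ∅
2(f) covers 1:f
3(c) covers 0:c
4(b) covers 2:f, 3:c
5(a) covers 2:f
floor of heap: 0:c, 1:f
completions by unplaced set U, small U first (add the entries for U minus each lowest piece of U):
  |U|=1: {4}:1  {5}:1
  |U|=2: {3,4}:1  {4,5}:2
  |U|=3: {0,3,4}:1  {2,4,5}:2  {3,4,5}:3
  |U|=4: {0,3,4,5}:4  {1,2,4,5}:2  {2,3,4,5}:5
  start at 0(c): 7
  start at 1(f): 9
sum over floor = 16

16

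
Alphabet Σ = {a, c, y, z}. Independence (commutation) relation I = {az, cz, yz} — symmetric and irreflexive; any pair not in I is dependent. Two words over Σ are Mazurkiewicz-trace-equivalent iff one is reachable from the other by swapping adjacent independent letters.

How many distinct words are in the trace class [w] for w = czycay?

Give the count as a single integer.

6

drop 0:c onto floor
drop 1:z onto floor
drop 2:y onto {0:c}
drop 3:c onto {2:y}
drop 4:a onto {3:c}
drop 5:y onto {4:a}
ground layer = {0:c, 1:z}
drop-orders for the pieces not yet dropped (sum over which currently-grounded one goes next):
  1 to go: {1} 1  {5} 1
  2 to go: {1,5} 2  {4,5} 1
  3 to go: {1,4,5} 3  {3,4,5} 1
  4 to go: {1,3,4,5} 4  {2,3,4,5} 1
  if 0:c drops first: 5 orders
  if 1:z drops first: 1 orders
heap linearizations: 6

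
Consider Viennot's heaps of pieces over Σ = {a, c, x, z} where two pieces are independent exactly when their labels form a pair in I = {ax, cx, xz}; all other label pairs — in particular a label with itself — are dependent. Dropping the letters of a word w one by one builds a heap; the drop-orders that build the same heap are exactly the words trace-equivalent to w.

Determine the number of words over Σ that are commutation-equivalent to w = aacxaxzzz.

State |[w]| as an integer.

36

#0=a has no predecessor
#1=a depends on [0:a]
#2=c depends on [1:a]
#3=x has no predecessor
#4=a depends on [2:c]
#5=x depends on [3:x]
#6=z depends on [4:a]
#7=z depends on [6:z]
#8=z depends on [7:z]
sources: [0:a, 3:x]
N(rest) = Σ N(rest − s) over sources s of rest; N(one piece) = 1:
  size 1 → [5]=1  [8]=1
  size 2 → [3,5]=1  [5,8]=2  [7,8]=1
  size 3 → [3,5,8]=3  [5,7,8]=3  [6,7,8]=1
  size 4 → [3,5,7,8]=6  [4,6,7,8]=1  [5,6,7,8]=4
  size 5 → [2,4,6,7,8]=1  [3,5,6,7,8]=10  [4,5,6,7,8]=5
  size 6 → [1,2,4,6,7,8]=1  [2,4,5,6,7,8]=6  [3,4,5,6,7,8]=15
  size 7 → [0,1,2,4,6,7,8]=1  [1,2,4,5,6,7,8]=7  [2,3,4,5,6,7,8]=21
  first=0(a) contributes 28
  first=3(x) contributes 8
|[w]| = 36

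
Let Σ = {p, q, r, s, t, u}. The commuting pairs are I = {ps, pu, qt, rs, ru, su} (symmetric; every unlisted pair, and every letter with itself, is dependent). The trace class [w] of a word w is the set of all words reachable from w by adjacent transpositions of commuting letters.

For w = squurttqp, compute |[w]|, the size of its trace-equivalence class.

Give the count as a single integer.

9

0(s) covers ∅
1(q) covers 0:s
2(u) covers 1:q
3(u) covers 2:u
4(r) covers 1:q
5(t) covers 3:u, 4:r
6(t) covers 5:t
7(q) covers 3:u, 4:r
8(p) covers 6:t, 7:q
floor of heap: 0:s
completions by unplaced set U, small U first (add the entries for U minus each lowest piece of U):
  |U|=1: {8}:1
  |U|=2: {6,8}:1  {7,8}:1
  |U|=3: {5,6,8}:1  {6,7,8}:2
  |U|=4: {5,6,7,8}:3
  |U|=5: {3,5,6,7,8}:3  {4,5,6,7,8}:3
  |U|=6: {2,3,5,6,7,8}:3  {3,4,5,6,7,8}:6
  |U|=7: {2,3,4,5,6,7,8}:9
  start at 0(s): 9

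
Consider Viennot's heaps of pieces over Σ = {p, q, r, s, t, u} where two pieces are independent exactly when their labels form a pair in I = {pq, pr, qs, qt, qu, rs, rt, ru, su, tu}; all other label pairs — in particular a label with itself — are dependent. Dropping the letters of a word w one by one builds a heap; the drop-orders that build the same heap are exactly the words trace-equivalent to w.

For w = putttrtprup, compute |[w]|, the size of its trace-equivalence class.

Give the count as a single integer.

piece 0:p — minimal
piece 1:u rests on {0:p}
piece 2:t rests on {0:p}
piece 3:t rests on {2:t}
piece 4:t rests on {3:t}
piece 5:r — minimal
piece 6:t rests on {4:t}
piece 7:p rests on {1:u, 6:t}
piece 8:r rests on {5:r}
piece 9:u rests on {7:p}
piece 10:p rests on {9:u}
minimal pieces: {0:p, 5:r}
ways to finish when only these pieces remain (= sum over removing one remaining piece with nothing left below it):
  1 left: {8}→1  {10}→1
  2 left: {5,8}→1  {8,10}→2  {9,10}→1
  3 left: {5,8,10}→3  {7,9,10}→1  {8,9,10}→3
  4 left: {1,7,9,10}→1  {5,8,9,10}→6  {6,7,9,10}→1  {7,8,9,10}→4
  5 left: {1,6,7,9,10}→2  {1,7,8,9,10}→5  {4,6,7,9,10}→1  {5,7,8,9,10}→10  {6,7,8,9,10}→5
  6 left: {1,4,6,7,9,10}→3  {1,5,7,8,9,10}→15  {1,6,7,8,9,10}→12  {3,4,6,7,9,10}→1  {4,6,7,8,9,10}→6  {5,6,7,8,9,10}→15
  7 left: {1,3,4,6,7,9,10}→4  {1,4,6,7,8,9,10}→21  {1,5,6,7,8,9,10}→42  {2,3,4,6,7,9,10}→1  {3,4,6,7,8,9,10}→7  {4,5,6,7,8,9,10}→21
  8 left: {1,2,3,4,6,7,9,10}→5  {1,3,4,6,7,8,9,10}→32  {1,4,5,6,7,8,9,10}→84  {2,3,4,6,7,8,9,10}→8  {3,4,5,6,7,8,9,10}→28
  9 left: {0,1,2,3,4,6,7,9,10}→5  {1,2,3,4,6,7,8,9,10}→45  {1,3,4,5,6,7,8,9,10}→144  {2,3,4,5,6,7,8,9,10}→36
  placing 0:p first → 225 extensions
  placing 5:r first → 50 extensions
total linear extensions = 275

275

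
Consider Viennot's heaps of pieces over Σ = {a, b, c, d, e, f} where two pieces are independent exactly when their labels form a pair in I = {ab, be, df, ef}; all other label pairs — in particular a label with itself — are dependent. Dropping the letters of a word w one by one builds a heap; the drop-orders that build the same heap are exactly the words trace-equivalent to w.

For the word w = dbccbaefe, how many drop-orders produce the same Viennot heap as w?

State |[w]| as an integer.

piece 0:d — minimal
piece 1:b rests on {0:d}
piece 2:c rests on {1:b}
piece 3:c rests on {2:c}
piece 4:b rests on {3:c}
piece 5:a rests on {3:c}
piece 6:e rests on {5:a}
piece 7:f rests on {4:b, 5:a}
piece 8:e rests on {6:e}
minimal pieces: {0:d}
ways to finish when only these pieces remain (= sum over removing one remaining piece with nothing left below it):
  1 left: {7}→1  {8}→1
  2 left: {4,7}→1  {6,8}→1  {7,8}→2
  3 left: {4,7,8}→3  {6,7,8}→3
  4 left: {4,6,7,8}→6  {5,6,7,8}→3
  5 left: {4,5,6,7,8}→9
  6 left: {3,4,5,6,7,8}→9
  7 left: {2,3,4,5,6,7,8}→9
  placing 0:d first → 9 extensions

9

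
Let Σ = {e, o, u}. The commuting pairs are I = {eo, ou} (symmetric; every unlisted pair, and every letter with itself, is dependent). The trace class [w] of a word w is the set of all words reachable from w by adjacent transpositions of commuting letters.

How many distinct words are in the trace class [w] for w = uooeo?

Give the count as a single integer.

0(u) covers ∅
1(o) covers ∅
2(o) covers 1:o
3(e) covers 0:u
4(o) covers 2:o
floor of heap: 0:u, 1:o
completions by unplaced set U, small U first (add the entries for U minus each lowest piece of U):
  |U|=1: {3}:1  {4}:1
  |U|=2: {0,3}:1  {2,4}:1  {3,4}:2
  |U|=3: {0,3,4}:3  {1,2,4}:1  {2,3,4}:3
  start at 0(u): 4
  start at 1(o): 6
sum over floor = 10

10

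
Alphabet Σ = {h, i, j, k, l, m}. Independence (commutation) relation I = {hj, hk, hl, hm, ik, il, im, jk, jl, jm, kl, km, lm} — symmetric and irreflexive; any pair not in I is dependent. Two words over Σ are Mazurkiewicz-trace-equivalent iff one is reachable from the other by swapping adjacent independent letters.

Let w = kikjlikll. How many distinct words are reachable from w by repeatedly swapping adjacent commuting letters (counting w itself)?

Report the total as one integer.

0(k) covers ∅
1(i) covers ∅
2(k) covers 0:k
3(j) covers 1:i
4(l) covers ∅
5(i) covers 3:j
6(k) covers 2:k
7(l) covers 4:l
8(l) covers 7:l
floor of heap: 0:k, 1:i, 4:l
completions by unplaced set U, small U first (add the entries for U minus each lowest piece of U):
  |U|=1: {5}:1  {6}:1  {8}:1
  |U|=2: {2,6}:1  {3,5}:1  {5,6}:2  {5,8}:2  {6,8}:2  {7,8}:1
  |U|=3: {0,2,6}:1  {1,3,5}:1  {2,5,6}:3  {2,6,8}:3  {3,5,6}:3  {3,5,8}:3  {4,7,8}:1  {5,6,8}:6  {5,7,8}:3  {6,7,8}:3
  |U|=4: {0,2,5,6}:4  {0,2,6,8}:4  {1,3,5,6}:4  {1,3,5,8}:4  {2,3,5,6}:6  {2,5,6,8}:12  {2,6,7,8}:6  {3,5,6,8}:12  {3,5,7,8}:6  {4,5,7,8}:4  {4,6,7,8}:4  {5,6,7,8}:12
  |U|=5: {0,2,3,5,6}:10  {0,2,5,6,8}:20  {0,2,6,7,8}:10  {1,2,3,5,6}:10  {1,3,5,6,8}:20  {1,3,5,7,8}:10  {2,3,5,6,8}:30  {2,4,6,7,8}:10  {2,5,6,7,8}:30  {3,4,5,7,8}:10  {3,5,6,7,8}:30  {4,5,6,7,8}:20
  |U|=6: {0,1,2,3,5,6}:20  {0,2,3,5,6,8}:60  {0,2,4,6,7,8}:20  {0,2,5,6,7,8}:60  {1,2,3,5,6,8}:60  {1,3,4,5,7,8}:20  {1,3,5,6,7,8}:60  {2,3,5,6,7,8}:90  {2,4,5,6,7,8}:60  {3,4,5,6,7,8}:60
  |U|=7: {0,1,2,3,5,6,8}:140  {0,2,3,5,6,7,8}:210  {0,2,4,5,6,7,8}:140  {1,2,3,5,6,7,8}:210  {1,3,4,5,6,7,8}:140  {2,3,4,5,6,7,8}:210
  start at 0(k): 560
  start at 1(i): 560
  start at 4(l): 560
sum over floor = 1680

1680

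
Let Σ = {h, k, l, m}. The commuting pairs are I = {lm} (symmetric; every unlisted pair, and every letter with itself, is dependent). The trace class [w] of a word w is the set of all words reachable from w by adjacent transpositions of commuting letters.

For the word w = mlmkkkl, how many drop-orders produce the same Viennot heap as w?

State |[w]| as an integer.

piece 0:m — minimal
piece 1:l — minimal
piece 2:m rests on {0:m}
piece 3:k rests on {1:l, 2:m}
piece 4:k rests on {3:k}
piece 5:k rests on {4:k}
piece 6:l rests on {5:k}
minimal pieces: {0:m, 1:l}
ways to finish when only these pieces remain (= sum over removing one remaining piece with nothing left below it):
  1 left: {6}→1
  2 left: {5,6}→1
  3 left: {4,5,6}→1
  4 left: {3,4,5,6}→1
  5 left: {1,3,4,5,6}→1  {2,3,4,5,6}→1
  placing 0:m first → 2 extensions
  placing 1:l first → 1 extensions
total linear extensions = 3

3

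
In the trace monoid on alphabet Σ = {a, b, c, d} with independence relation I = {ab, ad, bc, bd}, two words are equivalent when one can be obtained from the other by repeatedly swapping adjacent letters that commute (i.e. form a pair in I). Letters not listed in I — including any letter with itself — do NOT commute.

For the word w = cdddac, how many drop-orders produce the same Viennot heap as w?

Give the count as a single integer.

drop 0:c onto floor
drop 1:d onto {0:c}
drop 2:d onto {1:d}
drop 3:d onto {2:d}
drop 4:a onto {0:c}
drop 5:c onto {3:d, 4:a}
ground layer = {0:c}
drop-orders for the pieces not yet dropped (sum over which currently-grounded one goes next):
  1 to go: {5} 1
  2 to go: {3,5} 1  {4,5} 1
  3 to go: {2,3,5} 1  {3,4,5} 2
  4 to go: {1,2,3,5} 1  {2,3,4,5} 3
  if 0:c drops first: 4 orders

4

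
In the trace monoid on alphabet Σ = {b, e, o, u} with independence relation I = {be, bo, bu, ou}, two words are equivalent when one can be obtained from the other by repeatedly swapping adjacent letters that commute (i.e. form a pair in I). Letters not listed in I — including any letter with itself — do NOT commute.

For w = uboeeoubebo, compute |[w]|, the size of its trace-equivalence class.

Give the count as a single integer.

piece 0:u — minimal
piece 1:b — minimal
piece 2:o — minimal
piece 3:e rests on {0:u, 2:o}
piece 4:e rests on {3:e}
piece 5:o rests on {4:e}
piece 6:u rests on {4:e}
piece 7:b rests on {1:b}
piece 8:e rests on {5:o, 6:u}
piece 9:b rests on {7:b}
piece 10:o rests on {8:e}
minimal pieces: {0:u, 1:b, 2:o}
ways to finish when only these pieces remain (= sum over removing one remaining piece with nothing left below it):
  1 left: {9}→1  {10}→1
  2 left: {7,9}→1  {8,10}→1  {9,10}→2
  3 left: {1,7,9}→1  {5,8,10}→1  {6,8,10}→1  {7,9,10}→3  {8,9,10}→3
  4 left: {1,7,9,10}→4  {5,6,8,10}→2  {5,8,9,10}→4  {6,8,9,10}→4  {7,8,9,10}→6
  5 left: {1,7,8,9,10}→10  {4,5,6,8,10}→2  {5,6,8,9,10}→10  {5,7,8,9,10}→10  {6,7,8,9,10}→10
  6 left: {1,5,7,8,9,10}→20  {1,6,7,8,9,10}→20  {3,4,5,6,8,10}→2  {4,5,6,8,9,10}→12  {5,6,7,8,9,10}→30
  7 left: {0,3,4,5,6,8,10}→2  {1,5,6,7,8,9,10}→70  {2,3,4,5,6,8,10}→2  {3,4,5,6,8,9,10}→14  {4,5,6,7,8,9,10}→42
  8 left: {0,2,3,4,5,6,8,10}→4  {0,3,4,5,6,8,9,10}→16  {1,4,5,6,7,8,9,10}→112  {2,3,4,5,6,8,9,10}→16  {3,4,5,6,7,8,9,10}→56
  9 left: {0,2,3,4,5,6,8,9,10}→36  {0,3,4,5,6,7,8,9,10}→72  {1,3,4,5,6,7,8,9,10}→168  {2,3,4,5,6,7,8,9,10}→72
  placing 0:u first → 240 extensions
  placing 1:b first → 180 extensions
  placing 2:o first → 240 extensions
total linear extensions = 660

660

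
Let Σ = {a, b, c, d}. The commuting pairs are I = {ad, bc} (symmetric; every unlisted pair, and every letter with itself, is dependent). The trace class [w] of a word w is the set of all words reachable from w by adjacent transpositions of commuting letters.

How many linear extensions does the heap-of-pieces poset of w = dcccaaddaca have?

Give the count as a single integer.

10

drop 0:d onto floor
drop 1:c onto {0:d}
drop 2:c onto {1:c}
drop 3:c onto {2:c}
drop 4:a onto {3:c}
drop 5:a onto {4:a}
drop 6:d onto {3:c}
drop 7:d onto {6:d}
drop 8:a onto {5:a}
drop 9:c onto {7:d, 8:a}
drop 10:a onto {9:c}
ground layer = {0:d}
drop-orders for the pieces not yet dropped (sum over which currently-grounded one goes next):
  1 to go: {10} 1
  2 to go: {9,10} 1
  3 to go: {7,9,10} 1  {8,9,10} 1
  4 to go: {5,8,9,10} 1  {6,7,9,10} 1  {7,8,9,10} 2
  5 to go: {4,5,8,9,10} 1  {5,7,8,9,10} 3  {6,7,8,9,10} 3
  6 to go: {4,5,7,8,9,10} 4  {5,6,7,8,9,10} 6
  7 to go: {4,5,6,7,8,9,10} 10
  8 to go: {3,4,5,6,7,8,9,10} 10
  9 to go: {2,3,4,5,6,7,8,9,10} 10
  if 0:d drops first: 10 orders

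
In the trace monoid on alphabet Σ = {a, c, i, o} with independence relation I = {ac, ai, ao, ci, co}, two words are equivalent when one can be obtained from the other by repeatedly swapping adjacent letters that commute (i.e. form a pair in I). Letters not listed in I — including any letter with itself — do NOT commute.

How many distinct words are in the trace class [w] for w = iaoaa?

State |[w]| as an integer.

10

#0=i has no predecessor
#1=a has no predecessor
#2=o depends on [0:i]
#3=a depends on [1:a]
#4=a depends on [3:a]
sources: [0:i, 1:a]
N(rest) = Σ N(rest − s) over sources s of rest; N(one piece) = 1:
  size 1 → [2]=1  [4]=1
  size 2 → [0,2]=1  [2,4]=2  [3,4]=1
  size 3 → [0,2,4]=3  [1,3,4]=1  [2,3,4]=3
  first=0(i) contributes 4
  first=1(a) contributes 6
|[w]| = 10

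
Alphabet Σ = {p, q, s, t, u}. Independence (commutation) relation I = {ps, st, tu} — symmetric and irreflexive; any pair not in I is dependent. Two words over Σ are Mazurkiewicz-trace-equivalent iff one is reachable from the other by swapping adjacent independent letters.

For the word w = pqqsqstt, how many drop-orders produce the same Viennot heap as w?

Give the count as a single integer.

3

drop 0:p onto floor
drop 1:q onto {0:p}
drop 2:q onto {1:q}
drop 3:s onto {2:q}
drop 4:q onto {3:s}
drop 5:s onto {4:q}
drop 6:t onto {4:q}
drop 7:t onto {6:t}
ground layer = {0:p}
drop-orders for the pieces not yet dropped (sum over which currently-grounded one goes next):
  1 to go: {5} 1  {7} 1
  2 to go: {5,7} 2  {6,7} 1
  3 to go: {5,6,7} 3
  4 to go: {4,5,6,7} 3
  5 to go: {3,4,5,6,7} 3
  6 to go: {2,3,4,5,6,7} 3
  if 0:p drops first: 3 orders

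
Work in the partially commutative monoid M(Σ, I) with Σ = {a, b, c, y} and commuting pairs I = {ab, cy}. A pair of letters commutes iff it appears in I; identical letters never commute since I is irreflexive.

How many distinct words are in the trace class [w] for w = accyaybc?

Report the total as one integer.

0(a) covers ∅
1(c) covers 0:a
2(c) covers 1:c
3(y) covers 0:a
4(a) covers 2:c, 3:y
5(y) covers 4:a
6(b) covers 5:y
7(c) covers 6:b
floor of heap: 0:a
completions by unplaced set U, small U first (add the entries for U minus each lowest piece of U):
  |U|=1: {7}:1
  |U|=2: {6,7}:1
  |U|=3: {5,6,7}:1
  |U|=4: {4,5,6,7}:1
  |U|=5: {2,4,5,6,7}:1  {3,4,5,6,7}:1
  |U|=6: {1,2,4,5,6,7}:1  {2,3,4,5,6,7}:2
  start at 0(a): 3

3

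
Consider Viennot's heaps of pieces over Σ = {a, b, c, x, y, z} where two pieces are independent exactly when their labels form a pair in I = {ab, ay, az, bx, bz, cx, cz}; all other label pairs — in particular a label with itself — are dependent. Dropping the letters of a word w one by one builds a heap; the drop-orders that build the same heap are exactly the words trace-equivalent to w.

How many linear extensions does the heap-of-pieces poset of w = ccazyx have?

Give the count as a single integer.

0(c) covers ∅
1(c) covers 0:c
2(a) covers 1:c
3(z) covers ∅
4(y) covers 1:c, 3:z
5(x) covers 2:a, 4:y
floor of heap: 0:c, 3:z
completions by unplaced set U, small U first (add the entries for U minus each lowest piece of U):
  |U|=1: {5}:1
  |U|=2: {2,5}:1  {4,5}:1
  |U|=3: {2,4,5}:2  {3,4,5}:1
  |U|=4: {1,2,4,5}:2  {2,3,4,5}:3
  start at 0(c): 5
  start at 3(z): 2
sum over floor = 7

7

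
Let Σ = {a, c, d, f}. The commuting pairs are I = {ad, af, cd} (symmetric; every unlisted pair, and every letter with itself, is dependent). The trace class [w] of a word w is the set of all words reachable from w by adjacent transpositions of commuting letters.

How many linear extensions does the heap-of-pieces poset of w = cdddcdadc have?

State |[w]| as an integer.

126

piece 0:c — minimal
piece 1:d — minimal
piece 2:d rests on {1:d}
piece 3:d rests on {2:d}
piece 4:c rests on {0:c}
piece 5:d rests on {3:d}
piece 6:a rests on {4:c}
piece 7:d rests on {5:d}
piece 8:c rests on {6:a}
minimal pieces: {0:c, 1:d}
ways to finish when only these pieces remain (= sum over removing one remaining piece with nothing left below it):
  1 left: {7}→1  {8}→1
  2 left: {5,7}→1  {6,8}→1  {7,8}→2
  3 left: {3,5,7}→1  {4,6,8}→1  {5,7,8}→3  {6,7,8}→3
  4 left: {0,4,6,8}→1  {2,3,5,7}→1  {3,5,7,8}→4  {4,6,7,8}→4  {5,6,7,8}→6
  5 left: {0,4,6,7,8}→5  {1,2,3,5,7}→1  {2,3,5,7,8}→5  {3,5,6,7,8}→10  {4,5,6,7,8}→10
  6 left: {0,4,5,6,7,8}→15  {1,2,3,5,7,8}→6  {2,3,5,6,7,8}→15  {3,4,5,6,7,8}→20
  7 left: {0,3,4,5,6,7,8}→35  {1,2,3,5,6,7,8}→21  {2,3,4,5,6,7,8}→35
  placing 0:c first → 56 extensions
  placing 1:d first → 70 extensions
total linear extensions = 126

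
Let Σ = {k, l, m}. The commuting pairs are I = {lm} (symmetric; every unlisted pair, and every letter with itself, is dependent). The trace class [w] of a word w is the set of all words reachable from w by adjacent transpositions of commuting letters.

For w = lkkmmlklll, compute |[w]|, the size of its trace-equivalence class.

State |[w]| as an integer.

3

#0=l has no predecessor
#1=k depends on [0:l]
#2=k depends on [1:k]
#3=m depends on [2:k]
#4=m depends on [3:m]
#5=l depends on [2:k]
#6=k depends on [4:m, 5:l]
#7=l depends on [6:k]
#8=l depends on [7:l]
#9=l depends on [8:l]
sources: [0:l]
N(rest) = Σ N(rest − s) over sources s of rest; N(one piece) = 1:
  size 1 → [9]=1
  size 2 → [8,9]=1
  size 3 → [7,8,9]=1
  size 4 → [6,7,8,9]=1
  size 5 → [4,6,7,8,9]=1  [5,6,7,8,9]=1
  size 6 → [3,4,6,7,8,9]=1  [4,5,6,7,8,9]=2
  size 7 → [3,4,5,6,7,8,9]=3
  size 8 → [2,3,4,5,6,7,8,9]=3
  first=0(l) contributes 3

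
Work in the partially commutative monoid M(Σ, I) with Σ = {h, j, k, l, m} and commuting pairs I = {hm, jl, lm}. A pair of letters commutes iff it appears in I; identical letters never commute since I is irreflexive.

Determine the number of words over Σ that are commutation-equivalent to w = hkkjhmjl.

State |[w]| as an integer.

drop 0:h onto floor
drop 1:k onto {0:h}
drop 2:k onto {1:k}
drop 3:j onto {2:k}
drop 4:h onto {3:j}
drop 5:m onto {3:j}
drop 6:j onto {4:h, 5:m}
drop 7:l onto {4:h}
ground layer = {0:h}
drop-orders for the pieces not yet dropped (sum over which currently-grounded one goes next):
  1 to go: {6} 1  {7} 1
  2 to go: {5,6} 1  {6,7} 2
  3 to go: {4,6,7} 2  {5,6,7} 3
  4 to go: {4,5,6,7} 5
  5 to go: {3,4,5,6,7} 5
  6 to go: {2,3,4,5,6,7} 5
  if 0:h drops first: 5 orders

5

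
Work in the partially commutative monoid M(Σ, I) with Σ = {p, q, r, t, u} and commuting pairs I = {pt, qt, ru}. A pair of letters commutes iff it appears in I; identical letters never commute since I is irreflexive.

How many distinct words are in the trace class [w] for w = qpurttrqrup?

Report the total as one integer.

piece 0:q — minimal
piece 1:p rests on {0:q}
piece 2:u rests on {1:p}
piece 3:r rests on {1:p}
piece 4:t rests on {2:u, 3:r}
piece 5:t rests on {4:t}
piece 6:r rests on {5:t}
piece 7:q rests on {6:r}
piece 8:r rests on {7:q}
piece 9:u rests on {7:q}
piece 10:p rests on {8:r, 9:u}
minimal pieces: {0:q}
ways to finish when only these pieces remain (= sum over removing one remaining piece with nothing left below it):
  1 left: {10}→1
  2 left: {8,10}→1  {9,10}→1
  3 left: {8,9,10}→2
  4 left: {7,8,9,10}→2
  5 left: {6,7,8,9,10}→2
  6 left: {5,6,7,8,9,10}→2
  7 left: {4,5,6,7,8,9,10}→2
  8 left: {2,4,5,6,7,8,9,10}→2  {3,4,5,6,7,8,9,10}→2
  9 left: {2,3,4,5,6,7,8,9,10}→4
  placing 0:q first → 4 extensions

4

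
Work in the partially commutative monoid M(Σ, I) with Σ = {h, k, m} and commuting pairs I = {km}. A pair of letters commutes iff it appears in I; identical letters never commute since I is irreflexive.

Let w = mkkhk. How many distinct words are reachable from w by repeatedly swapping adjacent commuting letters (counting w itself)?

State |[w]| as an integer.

3

drop 0:m onto floor
drop 1:k onto floor
drop 2:k onto {1:k}
drop 3:h onto {0:m, 2:k}
drop 4:k onto {3:h}
ground layer = {0:m, 1:k}
drop-orders for the pieces not yet dropped (sum over which currently-grounded one goes next):
  1 to go: {4} 1
  2 to go: {3,4} 1
  3 to go: {0,3,4} 1  {2,3,4} 1
  if 0:m drops first: 1 orders
  if 1:k drops first: 2 orders
heap linearizations: 3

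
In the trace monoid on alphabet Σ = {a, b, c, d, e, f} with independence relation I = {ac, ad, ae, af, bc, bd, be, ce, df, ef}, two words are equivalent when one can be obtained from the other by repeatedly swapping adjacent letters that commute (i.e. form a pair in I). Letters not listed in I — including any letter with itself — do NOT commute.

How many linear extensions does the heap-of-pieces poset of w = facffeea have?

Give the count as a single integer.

0(f) covers ∅
1(a) covers ∅
2(c) covers 0:f
3(f) covers 2:c
4(f) covers 3:f
5(e) covers ∅
6(e) covers 5:e
7(a) covers 1:a
floor of heap: 0:f, 1:a, 5:e
completions by unplaced set U, small U first (add the entries for U minus each lowest piece of U):
  |U|=1: {4}:1  {6}:1  {7}:1
  |U|=2: {1,7}:1  {3,4}:1  {4,6}:2  {4,7}:2  {5,6}:1  {6,7}:2
  |U|=3: {1,4,7}:3  {1,6,7}:3  {2,3,4}:1  {3,4,6}:3  {3,4,7}:3  {4,5,6}:3  {4,6,7}:6  {5,6,7}:3
  |U|=4: {0,2,3,4}:1  {1,3,4,7}:6  {1,4,6,7}:12  {1,5,6,7}:6  {2,3,4,6}:4  {2,3,4,7}:4  {3,4,5,6}:6  {3,4,6,7}:12  {4,5,6,7}:12
  |U|=5: {0,2,3,4,6}:5  {0,2,3,4,7}:5  {1,2,3,4,7}:10  {1,3,4,6,7}:30  {1,4,5,6,7}:30  {2,3,4,5,6}:10  {2,3,4,6,7}:20  {3,4,5,6,7}:30
  |U|=6: {0,1,2,3,4,7}:15  {0,2,3,4,5,6}:15  {0,2,3,4,6,7}:30  {1,2,3,4,6,7}:60  {1,3,4,5,6,7}:90  {2,3,4,5,6,7}:60
  start at 0(f): 210
  start at 1(a): 105
  start at 5(e): 105
sum over floor = 420

420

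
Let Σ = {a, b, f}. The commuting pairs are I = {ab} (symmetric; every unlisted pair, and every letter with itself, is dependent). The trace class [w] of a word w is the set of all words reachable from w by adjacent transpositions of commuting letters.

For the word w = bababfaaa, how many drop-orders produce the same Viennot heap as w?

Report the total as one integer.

10

drop 0:b onto floor
drop 1:a onto floor
drop 2:b onto {0:b}
drop 3:a onto {1:a}
drop 4:b onto {2:b}
drop 5:f onto {3:a, 4:b}
drop 6:a onto {5:f}
drop 7:a onto {6:a}
drop 8:a onto {7:a}
ground layer = {0:b, 1:a}
drop-orders for the pieces not yet dropped (sum over which currently-grounded one goes next):
  1 to go: {8} 1
  2 to go: {7,8} 1
  3 to go: {6,7,8} 1
  4 to go: {5,6,7,8} 1
  5 to go: {3,5,6,7,8} 1  {4,5,6,7,8} 1
  6 to go: {1,3,5,6,7,8} 1  {2,4,5,6,7,8} 1  {3,4,5,6,7,8} 2
  7 to go: {0,2,4,5,6,7,8} 1  {1,3,4,5,6,7,8} 3  {2,3,4,5,6,7,8} 3
  if 0:b drops first: 6 orders
  if 1:a drops first: 4 orders
heap linearizations: 10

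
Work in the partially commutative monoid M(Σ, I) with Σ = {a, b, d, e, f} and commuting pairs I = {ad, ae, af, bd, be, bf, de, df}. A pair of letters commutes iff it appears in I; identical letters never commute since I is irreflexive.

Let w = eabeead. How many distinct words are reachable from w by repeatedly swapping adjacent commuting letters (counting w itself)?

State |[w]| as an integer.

#0=e has no predecessor
#1=a has no predecessor
#2=b depends on [1:a]
#3=e depends on [0:e]
#4=e depends on [3:e]
#5=a depends on [2:b]
#6=d has no predecessor
sources: [0:e, 1:a, 6:d]
N(rest) = Σ N(rest − s) over sources s of rest; N(one piece) = 1:
  size 1 → [4]=1  [5]=1  [6]=1
  size 2 → [2,5]=1  [3,4]=1  [4,5]=2  [4,6]=2  [5,6]=2
  size 3 → [0,3,4]=1  [1,2,5]=1  [2,4,5]=3  [2,5,6]=3  [3,4,5]=3  [3,4,6]=3  [4,5,6]=6
  size 4 → [0,3,4,5]=4  [0,3,4,6]=4  [1,2,4,5]=4  [1,2,5,6]=4  [2,3,4,5]=6  [2,4,5,6]=12  [3,4,5,6]=12
  size 5 → [0,2,3,4,5]=10  [0,3,4,5,6]=20  [1,2,3,4,5]=10  [1,2,4,5,6]=20  [2,3,4,5,6]=30
  first=0(e) contributes 60
  first=1(a) contributes 60
  first=6(d) contributes 20
|[w]| = 140

140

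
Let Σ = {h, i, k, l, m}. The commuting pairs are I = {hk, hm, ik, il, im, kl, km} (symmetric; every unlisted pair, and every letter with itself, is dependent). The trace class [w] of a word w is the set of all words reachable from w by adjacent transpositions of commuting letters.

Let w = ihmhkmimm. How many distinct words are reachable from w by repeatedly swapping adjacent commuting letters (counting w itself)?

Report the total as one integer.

630

0(i) covers ∅
1(h) covers 0:i
2(m) covers ∅
3(h) covers 1:h
4(k) covers ∅
5(m) covers 2:m
6(i) covers 3:h
7(m) covers 5:m
8(m) covers 7:m
floor of heap: 0:i, 2:m, 4:k
completions by unplaced set U, small U first (add the entries for U minus each lowest piece of U):
  |U|=1: {4}:1  {6}:1  {8}:1
  |U|=2: {3,6}:1  {4,6}:2  {4,8}:2  {6,8}:2  {7,8}:1
  |U|=3: {1,3,6}:1  {3,4,6}:3  {3,6,8}:3  {4,6,8}:6  {4,7,8}:3  {5,7,8}:1  {6,7,8}:3
  |U|=4: {0,1,3,6}:1  {1,3,4,6}:4  {1,3,6,8}:4  {2,5,7,8}:1  {3,4,6,8}:12  {3,6,7,8}:6  {4,5,7,8}:4  {4,6,7,8}:12  {5,6,7,8}:4
  |U|=5: {0,1,3,4,6}:5  {0,1,3,6,8}:5  {1,3,4,6,8}:20  {1,3,6,7,8}:10  {2,4,5,7,8}:5  {2,5,6,7,8}:5  {3,4,6,7,8}:30  {3,5,6,7,8}:10  {4,5,6,7,8}:20
  |U|=6: {0,1,3,4,6,8}:30  {0,1,3,6,7,8}:15  {1,3,4,6,7,8}:60  {1,3,5,6,7,8}:20  {2,3,5,6,7,8}:15  {2,4,5,6,7,8}:30  {3,4,5,6,7,8}:60
  |U|=7: {0,1,3,4,6,7,8}:105  {0,1,3,5,6,7,8}:35  {1,2,3,5,6,7,8}:35  {1,3,4,5,6,7,8}:140  {2,3,4,5,6,7,8}:105
  start at 0(i): 280
  start at 2(m): 280
  start at 4(k): 70
sum over floor = 630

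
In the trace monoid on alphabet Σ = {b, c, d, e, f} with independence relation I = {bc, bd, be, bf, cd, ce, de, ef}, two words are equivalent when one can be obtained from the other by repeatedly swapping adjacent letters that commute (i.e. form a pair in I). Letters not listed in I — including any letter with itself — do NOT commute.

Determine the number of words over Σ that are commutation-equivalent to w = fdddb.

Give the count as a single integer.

5

piece 0:f — minimal
piece 1:d rests on {0:f}
piece 2:d rests on {1:d}
piece 3:d rests on {2:d}
piece 4:b — minimal
minimal pieces: {0:f, 4:b}
ways to finish when only these pieces remain (= sum over removing one remaining piece with nothing left below it):
  1 left: {3}→1  {4}→1
  2 left: {2,3}→1  {3,4}→2
  3 left: {1,2,3}→1  {2,3,4}→3
  placing 0:f first → 4 extensions
  placing 4:b first → 1 extensions
total linear extensions = 5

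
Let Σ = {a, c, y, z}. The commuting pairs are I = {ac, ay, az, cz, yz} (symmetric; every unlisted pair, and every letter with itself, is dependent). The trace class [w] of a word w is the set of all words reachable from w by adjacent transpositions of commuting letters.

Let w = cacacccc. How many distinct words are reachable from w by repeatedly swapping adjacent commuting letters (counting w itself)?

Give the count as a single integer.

drop 0:c onto floor
drop 1:a onto floor
drop 2:c onto {0:c}
drop 3:a onto {1:a}
drop 4:c onto {2:c}
drop 5:c onto {4:c}
drop 6:c onto {5:c}
drop 7:c onto {6:c}
ground layer = {0:c, 1:a}
drop-orders for the pieces not yet dropped (sum over which currently-grounded one goes next):
  1 to go: {3} 1  {7} 1
  2 to go: {1,3} 1  {3,7} 2  {6,7} 1
  3 to go: {1,3,7} 3  {3,6,7} 3  {5,6,7} 1
  4 to go: {1,3,6,7} 6  {3,5,6,7} 4  {4,5,6,7} 1
  5 to go: {1,3,5,6,7} 10  {2,4,5,6,7} 1  {3,4,5,6,7} 5
  6 to go: {0,2,4,5,6,7} 1  {1,3,4,5,6,7} 15  {2,3,4,5,6,7} 6
  if 0:c drops first: 21 orders
  if 1:a drops first: 7 orders
heap linearizations: 28

28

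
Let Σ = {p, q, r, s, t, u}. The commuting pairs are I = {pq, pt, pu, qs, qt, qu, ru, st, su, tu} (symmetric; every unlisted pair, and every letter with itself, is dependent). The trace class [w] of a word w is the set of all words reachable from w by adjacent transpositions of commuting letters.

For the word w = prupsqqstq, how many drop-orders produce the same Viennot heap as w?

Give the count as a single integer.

1400

0(p) covers ∅
1(r) covers 0:p
2(u) covers ∅
3(p) covers 1:r
4(s) covers 3:p
5(q) covers 1:r
6(q) covers 5:q
7(s) covers 4:s
8(t) covers 1:r
9(q) covers 6:q
floor of heap: 0:p, 2:u
completions by unplaced set U, small U first (add the entries for U minus each lowest piece of U):
  |U|=1: {2}:1  {7}:1  {8}:1  {9}:1
  |U|=2: {2,7}:2  {2,8}:2  {2,9}:2  {4,7}:1  {6,9}:1  {7,8}:2  {7,9}:2  {8,9}:2
  |U|=3: {2,4,7}:3  {2,6,9}:3  {2,7,8}:6  {2,7,9}:6  {2,8,9}:6  {3,4,7}:1  {4,7,8}:3  {4,7,9}:3  {5,6,9}:1  {6,7,9}:3  {6,8,9}:3  {7,8,9}:6
  |U|=4: {2,3,4,7}:4  {2,4,7,8}:12  {2,4,7,9}:12  {2,5,6,9}:4  {2,6,7,9}:12  {2,6,8,9}:12  {2,7,8,9}:24  {3,4,7,8}:4  {3,4,7,9}:4  {4,6,7,9}:6  {4,7,8,9}:12  {5,6,7,9}:4  {5,6,8,9}:4  {6,7,8,9}:12
  |U|=5: {2,3,4,7,8}:20  {2,3,4,7,9}:20  {2,4,6,7,9}:30  {2,4,7,8,9}:60  {2,5,6,7,9}:20  {2,5,6,8,9}:20  {2,6,7,8,9}:60  {3,4,6,7,9}:10  {3,4,7,8,9}:20  {4,5,6,7,9}:10  {4,6,7,8,9}:30  {5,6,7,8,9}:20
  |U|=6: {2,3,4,6,7,9}:60  {2,3,4,7,8,9}:120  {2,4,5,6,7,9}:60  {2,4,6,7,8,9}:180  {2,5,6,7,8,9}:120  {3,4,5,6,7,9}:20  {3,4,6,7,8,9}:60  {4,5,6,7,8,9}:60
  |U|=7: {2,3,4,5,6,7,9}:140  {2,3,4,6,7,8,9}:420  {2,4,5,6,7,8,9}:420  {3,4,5,6,7,8,9}:140
  |U|=8: {1,3,4,5,6,7,8,9}:140  {2,3,4,5,6,7,8,9}:1120
  start at 0(p): 1260
  start at 2(u): 140
sum over floor = 1400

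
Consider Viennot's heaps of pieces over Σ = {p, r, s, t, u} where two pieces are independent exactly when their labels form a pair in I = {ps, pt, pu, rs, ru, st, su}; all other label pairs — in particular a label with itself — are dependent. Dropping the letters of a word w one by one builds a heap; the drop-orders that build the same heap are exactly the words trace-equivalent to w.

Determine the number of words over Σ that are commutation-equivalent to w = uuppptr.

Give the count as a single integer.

20

#0=u has no predecessor
#1=u depends on [0:u]
#2=p has no predecessor
#3=p depends on [2:p]
#4=p depends on [3:p]
#5=t depends on [1:u]
#6=r depends on [4:p, 5:t]
sources: [0:u, 2:p]
N(rest) = Σ N(rest − s) over sources s of rest; N(one piece) = 1:
  size 1 → [6]=1
  size 2 → [4,6]=1  [5,6]=1
  size 3 → [1,5,6]=1  [3,4,6]=1  [4,5,6]=2
  size 4 → [0,1,5,6]=1  [1,4,5,6]=3  [2,3,4,6]=1  [3,4,5,6]=3
  size 5 → [0,1,4,5,6]=4  [1,3,4,5,6]=6  [2,3,4,5,6]=4
  first=0(u) contributes 10
  first=2(p) contributes 10
|[w]| = 20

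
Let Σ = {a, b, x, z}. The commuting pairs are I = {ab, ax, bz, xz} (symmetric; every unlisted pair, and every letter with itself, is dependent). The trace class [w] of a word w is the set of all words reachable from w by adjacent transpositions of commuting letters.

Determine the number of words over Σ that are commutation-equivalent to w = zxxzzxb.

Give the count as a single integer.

35

#0=z has no predecessor
#1=x has no predecessor
#2=x depends on [1:x]
#3=z depends on [0:z]
#4=z depends on [3:z]
#5=x depends on [2:x]
#6=b depends on [5:x]
sources: [0:z, 1:x]
N(rest) = Σ N(rest − s) over sources s of rest; N(one piece) = 1:
  size 1 → [4]=1  [6]=1
  size 2 → [3,4]=1  [4,6]=2  [5,6]=1
  size 3 → [0,3,4]=1  [2,5,6]=1  [3,4,6]=3  [4,5,6]=3
  size 4 → [0,3,4,6]=4  [1,2,5,6]=1  [2,4,5,6]=4  [3,4,5,6]=6
  size 5 → [0,3,4,5,6]=10  [1,2,4,5,6]=5  [2,3,4,5,6]=10
  first=0(z) contributes 15
  first=1(x) contributes 20
|[w]| = 35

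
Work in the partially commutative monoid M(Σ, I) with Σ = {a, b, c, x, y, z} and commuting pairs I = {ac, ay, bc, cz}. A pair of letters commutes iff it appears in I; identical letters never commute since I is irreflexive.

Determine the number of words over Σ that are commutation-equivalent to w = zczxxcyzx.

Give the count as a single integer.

#0=z has no predecessor
#1=c has no predecessor
#2=z depends on [0:z]
#3=x depends on [1:c, 2:z]
#4=x depends on [3:x]
#5=c depends on [4:x]
#6=y depends on [5:c]
#7=z depends on [6:y]
#8=x depends on [7:z]
sources: [0:z, 1:c]
N(rest) = Σ N(rest − s) over sources s of rest; N(one piece) = 1:
  size 1 → [8]=1
  size 2 → [7,8]=1
  size 3 → [6,7,8]=1
  size 4 → [5,6,7,8]=1
  size 5 → [4,5,6,7,8]=1
  size 6 → [3,4,5,6,7,8]=1
  size 7 → [1,3,4,5,6,7,8]=1  [2,3,4,5,6,7,8]=1
  first=0(z) contributes 2
  first=1(c) contributes 1
|[w]| = 3

3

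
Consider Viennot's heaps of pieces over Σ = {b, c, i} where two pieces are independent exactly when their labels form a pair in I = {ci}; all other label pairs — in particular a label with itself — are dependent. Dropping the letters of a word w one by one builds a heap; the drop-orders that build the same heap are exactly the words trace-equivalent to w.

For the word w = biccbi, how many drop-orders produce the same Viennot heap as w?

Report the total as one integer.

3

drop 0:b onto floor
drop 1:i onto {0:b}
drop 2:c onto {0:b}
drop 3:c onto {2:c}
drop 4:b onto {1:i, 3:c}
drop 5:i onto {4:b}
ground layer = {0:b}
drop-orders for the pieces not yet dropped (sum over which currently-grounded one goes next):
  1 to go: {5} 1
  2 to go: {4,5} 1
  3 to go: {1,4,5} 1  {3,4,5} 1
  4 to go: {1,3,4,5} 2  {2,3,4,5} 1
  if 0:b drops first: 3 orders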